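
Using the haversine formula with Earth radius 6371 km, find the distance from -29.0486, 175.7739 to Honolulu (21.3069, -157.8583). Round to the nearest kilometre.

Δλ = -157.8583 − 175.7739 = -333.6322°; wrapped into (−180°, 180°]: 26.3678°.
Δφ = 21.3069 − -29.0486 = 50.3555°.
a = sin²(Δφ/2) + cos φ₁ · cos φ₂ · sin²(Δλ/2) = 0.223356.
c = 2·atan2(√a, √(1−a)) = 0.98449 rad → d = 6371·c ≈ 6272.19 km.

6272 km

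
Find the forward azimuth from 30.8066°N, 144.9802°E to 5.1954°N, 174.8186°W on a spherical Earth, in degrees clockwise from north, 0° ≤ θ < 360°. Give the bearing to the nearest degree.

Δλ = -174.8186 − 144.9802 = -319.7988°; wrapped into (−180°, 180°]: 40.2012°.
θ = atan2( sin Δλ · cos φ₂ , cos φ₁ · sin φ₂ − sin φ₁ · cos φ₂ · cos Δλ )
  = atan2(0.64282, -0.31178) = 115.874° → normalised to [0°, 360°): 115.874°.

116°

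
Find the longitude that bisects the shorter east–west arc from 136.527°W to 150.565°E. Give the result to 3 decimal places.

172.981°W

Signed shortest Δλ from -136.527° to +150.565° is -72.908°.
Midpoint longitude = -136.527° + (-72.908°)/2 = -136.527° − 36.454° = -172.981°.
(The naïve average (-136.527 + +150.565)/2 = 7.019° is on the wrong side of the globe.)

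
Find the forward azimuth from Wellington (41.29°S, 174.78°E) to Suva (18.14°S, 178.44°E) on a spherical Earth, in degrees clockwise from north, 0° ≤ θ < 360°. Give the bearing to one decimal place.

Δλ = 178.44 − 174.78 = 3.66°.
θ = atan2( sin Δλ · cos φ₂ , cos φ₁ · sin φ₂ − sin φ₁ · cos φ₂ · cos Δλ )
  = atan2(0.06066, 0.39186) = 8.800° → normalised to [0°, 360°): 8.800°.

8.8°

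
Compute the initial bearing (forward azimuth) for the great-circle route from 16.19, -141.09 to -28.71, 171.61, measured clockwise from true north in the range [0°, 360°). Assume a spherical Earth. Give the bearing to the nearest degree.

Δλ = 171.61 − -141.09 = 312.70°; wrapped into (−180°, 180°]: -47.30°.
θ = atan2( sin Δλ · cos φ₂ , cos φ₁ · sin φ₂ − sin φ₁ · cos φ₂ · cos Δλ )
  = atan2(-0.64457, -0.62717) = -134.216° → normalised to [0°, 360°): 225.784°.

226°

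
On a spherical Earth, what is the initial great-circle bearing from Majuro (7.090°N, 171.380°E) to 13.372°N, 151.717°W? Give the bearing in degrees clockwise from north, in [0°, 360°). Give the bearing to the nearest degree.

77°

Δλ = -151.717 − 171.380 = -323.097°; wrapped into (−180°, 180°]: 36.903°.
θ = atan2( sin Δλ · cos φ₂ , cos φ₁ · sin φ₂ − sin φ₁ · cos φ₂ · cos Δλ )
  = atan2(0.58418, 0.13348) = 77.129° → normalised to [0°, 360°): 77.129°.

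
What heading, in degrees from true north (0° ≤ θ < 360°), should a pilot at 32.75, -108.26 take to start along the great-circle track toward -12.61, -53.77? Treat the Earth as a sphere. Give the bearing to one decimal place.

121.7°

Δλ = -53.77 − -108.26 = 54.49°.
θ = atan2( sin Δλ · cos φ₂ , cos φ₁ · sin φ₂ − sin φ₁ · cos φ₂ · cos Δλ )
  = atan2(0.79438, -0.49025) = 121.681° → normalised to [0°, 360°): 121.681°.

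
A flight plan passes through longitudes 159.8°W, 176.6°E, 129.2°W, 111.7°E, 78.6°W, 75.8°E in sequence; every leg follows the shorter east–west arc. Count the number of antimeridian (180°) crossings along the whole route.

Leg 1: -159.8° → +176.6°, shortest Δλ = -23.6° (west) — crosses 180°.
Leg 2: +176.6° → -129.2°, shortest Δλ = 54.2° (east) — crosses 180°.
Leg 3: -129.2° → +111.7°, shortest Δλ = -119.1° (west) — crosses 180°.
Leg 4: +111.7° → -78.6°, shortest Δλ = 169.7° (east) — crosses 180°.
Leg 5: -78.6° → +75.8°, shortest Δλ = 154.4° (east) — does not cross 180°.
Total crossings: 4.

4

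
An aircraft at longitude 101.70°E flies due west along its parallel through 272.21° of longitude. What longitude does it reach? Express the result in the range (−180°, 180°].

Start at +101.70°; shift −272.21° → -170.51°.
-170.51° already lies in (−180°, 180°].

170.51°W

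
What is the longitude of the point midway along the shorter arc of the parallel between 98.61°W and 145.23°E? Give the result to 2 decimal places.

156.69°W

Signed shortest Δλ from -98.61° to +145.23° is -116.16°.
Midpoint longitude = -98.61° + (-116.16°)/2 = -98.61° − 58.08° = -156.69°.
(The naïve average (-98.61 + +145.23)/2 = 23.31° is on the wrong side of the globe.)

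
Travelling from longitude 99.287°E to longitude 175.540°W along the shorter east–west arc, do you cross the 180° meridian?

Naïve |-175.540 − 99.287| = 274.827° > 180°, so the shorter arc goes the other way round — across 180°.
Signed shortest Δλ = ((-175.540 − 99.287 + 180) mod 360) − 180 = 85.173°.
Going east by 85.173° from +99.287° passes through 180° before reaching -175.540°.

Yes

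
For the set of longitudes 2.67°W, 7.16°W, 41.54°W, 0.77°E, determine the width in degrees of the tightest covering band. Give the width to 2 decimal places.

Sort the longitudes: -41.54°, -7.16°, -2.67°, +0.77°.
Eastward gaps between consecutive values (wrapping around): 34.38°, 4.49°, 3.44°, 317.69°.
Largest gap = 317.69° ⇒ minimal covering band is its complement: 360° − 317.69° = 42.31°.
Band runs from -41.54° eastward to +0.77°.

42.31°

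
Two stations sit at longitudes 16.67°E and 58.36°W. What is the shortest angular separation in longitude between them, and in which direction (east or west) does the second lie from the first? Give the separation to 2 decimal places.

75.03° west

Raw difference: -58.36 − 16.67 = -75.03°.
Normalise into (−180°, 180°]: -75.03° stays -75.03°.
Negative ⇒ the second point lies to the west; separation 75.03°.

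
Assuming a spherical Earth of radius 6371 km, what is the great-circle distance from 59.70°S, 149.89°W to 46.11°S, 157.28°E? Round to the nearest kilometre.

3729 km

Δλ = 157.28 − -149.89 = 307.17°; wrapped into (−180°, 180°]: -52.83°.
Δφ = -46.11 − -59.70 = 13.59°.
a = sin²(Δφ/2) + cos φ₁ · cos φ₂ · sin²(Δλ/2) = 0.083223.
c = 2·atan2(√a, √(1−a)) = 0.58529 rad → d = 6371·c ≈ 3728.86 km.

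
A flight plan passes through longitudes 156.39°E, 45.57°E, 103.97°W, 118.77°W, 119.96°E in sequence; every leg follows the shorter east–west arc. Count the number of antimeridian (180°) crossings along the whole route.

Leg 1: +156.39° → +45.57°, shortest Δλ = -110.82° (west) — does not cross 180°.
Leg 2: +45.57° → -103.97°, shortest Δλ = -149.54° (west) — does not cross 180°.
Leg 3: -103.97° → -118.77°, shortest Δλ = -14.8° (west) — does not cross 180°.
Leg 4: -118.77° → +119.96°, shortest Δλ = -121.27° (west) — crosses 180°.
Total crossings: 1.

1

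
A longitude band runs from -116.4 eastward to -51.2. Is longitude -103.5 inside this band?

Band width going east from -116.4° to -51.2°: ((-51.2 − -116.4) mod 360) = 65.2°.
Offset of -103.5° east of the west edge: ((-103.5 − -116.4) mod 360) = 12.9°.
12.9° ≤ 65.2° ⇒ inside.

Yes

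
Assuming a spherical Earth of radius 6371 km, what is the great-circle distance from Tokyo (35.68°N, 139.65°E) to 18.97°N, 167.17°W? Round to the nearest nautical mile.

2970 nmi

Δλ = -167.17 − 139.65 = -306.82°; wrapped into (−180°, 180°]: 53.18°.
Δφ = 18.97 − 35.68 = -16.71°.
a = sin²(Δφ/2) + cos φ₁ · cos φ₂ · sin²(Δλ/2) = 0.175016.
c = 2·atan2(√a, √(1−a)) = 0.86325 rad → d = 6371·c ≈ 5499.79 km ≈ 2969.65 nmi.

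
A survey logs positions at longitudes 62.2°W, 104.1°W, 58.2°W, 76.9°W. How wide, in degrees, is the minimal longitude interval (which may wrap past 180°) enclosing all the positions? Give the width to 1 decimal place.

Sort the longitudes: -104.1°, -76.9°, -62.2°, -58.2°.
Eastward gaps between consecutive values (wrapping around): 27.2°, 14.7°, 4.0°, 314.1°.
Largest gap = 314.1° ⇒ minimal covering band is its complement: 360° − 314.1° = 45.9°.
Band runs from -104.1° eastward to -58.2°.

45.9°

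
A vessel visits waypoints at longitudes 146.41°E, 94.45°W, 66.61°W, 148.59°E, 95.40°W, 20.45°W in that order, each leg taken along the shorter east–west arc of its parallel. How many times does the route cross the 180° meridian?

Leg 1: +146.41° → -94.45°, shortest Δλ = 119.14° (east) — crosses 180°.
Leg 2: -94.45° → -66.61°, shortest Δλ = 27.84° (east) — does not cross 180°.
Leg 3: -66.61° → +148.59°, shortest Δλ = -144.8° (west) — crosses 180°.
Leg 4: +148.59° → -95.40°, shortest Δλ = 116.01° (east) — crosses 180°.
Leg 5: -95.40° → -20.45°, shortest Δλ = 74.95° (east) — does not cross 180°.
Total crossings: 3.

3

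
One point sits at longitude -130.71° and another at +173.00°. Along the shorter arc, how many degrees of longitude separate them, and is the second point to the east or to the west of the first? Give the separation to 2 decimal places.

56.29° west

Raw difference: 173.00 − -130.71 = 303.71°.
Normalise into (−180°, 180°]: 303.71° − 360° = -56.29°.
Negative ⇒ the second point lies to the west; separation 56.29°.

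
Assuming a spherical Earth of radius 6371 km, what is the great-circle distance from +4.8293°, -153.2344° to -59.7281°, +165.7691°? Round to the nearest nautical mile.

4332 nmi

Δλ = 165.7691 − -153.2344 = 319.0035°; wrapped into (−180°, 180°]: -40.9965°.
Δφ = -59.7281 − 4.8293 = -64.5574°.
a = sin²(Δφ/2) + cos φ₁ · cos φ₂ · sin²(Δλ/2) = 0.346793.
c = 2·atan2(√a, √(1−a)) = 1.25937 rad → d = 6371·c ≈ 8023.47 km ≈ 4332.32 nmi.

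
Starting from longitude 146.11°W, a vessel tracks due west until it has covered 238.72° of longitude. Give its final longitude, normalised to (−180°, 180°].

24.83°W

Start at -146.11°; shift −238.72° → -384.83°.
-384.83° lies outside (−180°, 180°]; add 360° → -24.83°.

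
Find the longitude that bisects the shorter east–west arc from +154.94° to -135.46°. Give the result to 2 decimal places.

-170.26°

Signed shortest Δλ from +154.94° to -135.46° is +69.60°.
Midpoint longitude = +154.94° + (+69.60°)/2 = +154.94° + 34.80° = +189.74°.
Normalise into (−180°, 180°]: -170.26°.
(The naïve average (+154.94 + -135.46)/2 = 9.74° is on the wrong side of the globe.)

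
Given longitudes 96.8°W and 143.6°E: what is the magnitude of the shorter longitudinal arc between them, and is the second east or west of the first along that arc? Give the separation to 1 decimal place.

Raw difference: 143.6 − -96.8 = 240.4°.
Normalise into (−180°, 180°]: 240.4° − 360° = -119.6°.
Negative ⇒ the second point lies to the west; separation 119.6°.

119.6° west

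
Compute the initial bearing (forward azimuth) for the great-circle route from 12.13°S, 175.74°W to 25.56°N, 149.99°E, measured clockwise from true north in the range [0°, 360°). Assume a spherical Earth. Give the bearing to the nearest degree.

Δλ = 149.99 − -175.74 = 325.73°; wrapped into (−180°, 180°]: -34.27°.
θ = atan2( sin Δλ · cos φ₂ , cos φ₁ · sin φ₂ − sin φ₁ · cos φ₂ · cos Δλ )
  = atan2(-0.50799, 0.57848) = -41.288° → normalised to [0°, 360°): 318.712°.

319°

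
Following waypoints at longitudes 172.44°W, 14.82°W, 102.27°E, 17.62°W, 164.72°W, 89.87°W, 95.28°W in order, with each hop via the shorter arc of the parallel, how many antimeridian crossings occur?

0

Leg 1: -172.44° → -14.82°, shortest Δλ = 157.62° (east) — does not cross 180°.
Leg 2: -14.82° → +102.27°, shortest Δλ = 117.09° (east) — does not cross 180°.
Leg 3: +102.27° → -17.62°, shortest Δλ = -119.89° (west) — does not cross 180°.
Leg 4: -17.62° → -164.72°, shortest Δλ = -147.1° (west) — does not cross 180°.
Leg 5: -164.72° → -89.87°, shortest Δλ = 74.85° (east) — does not cross 180°.
Leg 6: -89.87° → -95.28°, shortest Δλ = -5.41° (west) — does not cross 180°.
Total crossings: 0.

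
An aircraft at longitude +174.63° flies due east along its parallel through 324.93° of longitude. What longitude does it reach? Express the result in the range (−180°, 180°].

+139.56°

Start at +174.63°; shift +324.93° → +499.56°.
+499.56° lies outside (−180°, 180°]; subtract 360° → +139.56°.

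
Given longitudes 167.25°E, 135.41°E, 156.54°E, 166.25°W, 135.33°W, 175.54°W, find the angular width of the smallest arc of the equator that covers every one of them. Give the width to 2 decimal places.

Sort the longitudes: -175.54°, -166.25°, -135.33°, +135.41°, +156.54°, +167.25°.
Eastward gaps between consecutive values (wrapping around): 9.29°, 30.92°, 270.74°, 21.13°, 10.71°, 17.21°.
Largest gap = 270.74° ⇒ minimal covering band is its complement: 360° − 270.74° = 89.26°.
Band runs from +135.41° eastward to -135.33°, crossing the antimeridian.

89.26°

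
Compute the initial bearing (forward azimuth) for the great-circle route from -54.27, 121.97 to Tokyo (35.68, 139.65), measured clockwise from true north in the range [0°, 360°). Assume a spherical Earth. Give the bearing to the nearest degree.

Δλ = 139.65 − 121.97 = 17.68°.
θ = atan2( sin Δλ · cos φ₂ , cos φ₁ · sin φ₂ − sin φ₁ · cos φ₂ · cos Δλ )
  = atan2(0.24669, 0.96885) = 14.285° → normalised to [0°, 360°): 14.285°.

14°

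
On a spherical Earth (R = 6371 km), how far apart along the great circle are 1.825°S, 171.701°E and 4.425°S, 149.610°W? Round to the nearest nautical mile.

2324 nmi

Δλ = -149.610 − 171.701 = -321.311°; wrapped into (−180°, 180°]: 38.689°.
Δφ = -4.425 − -1.825 = -2.600°.
a = sin²(Δφ/2) + cos φ₁ · cos φ₂ · sin²(Δλ/2) = 0.109857.
c = 2·atan2(√a, √(1−a)) = 0.67567 rad → d = 6371·c ≈ 4304.71 km ≈ 2324.36 nmi.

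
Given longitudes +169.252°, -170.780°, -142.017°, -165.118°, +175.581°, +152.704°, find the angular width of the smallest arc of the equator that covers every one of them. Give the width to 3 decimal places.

65.279°

Sort the longitudes: -170.780°, -165.118°, -142.017°, +152.704°, +169.252°, +175.581°.
Eastward gaps between consecutive values (wrapping around): 5.662°, 23.101°, 294.721°, 16.548°, 6.329°, 13.639°.
Largest gap = 294.721° ⇒ minimal covering band is its complement: 360° − 294.721° = 65.279°.
Band runs from +152.704° eastward to -142.017°, crossing the antimeridian.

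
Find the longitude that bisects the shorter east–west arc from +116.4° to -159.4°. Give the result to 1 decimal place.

Signed shortest Δλ from +116.4° to -159.4° is +84.2°.
Midpoint longitude = +116.4° + (+84.2°)/2 = +116.4° + 42.1° = +158.5°.
(The naïve average (+116.4 + -159.4)/2 = -21.5° is on the wrong side of the globe.)

+158.5°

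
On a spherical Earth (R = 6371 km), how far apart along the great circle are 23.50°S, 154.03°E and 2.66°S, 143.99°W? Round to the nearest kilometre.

Δλ = -143.99 − 154.03 = -298.02°; wrapped into (−180°, 180°]: 61.98°.
Δφ = -2.66 − -23.50 = 20.84°.
a = sin²(Δφ/2) + cos φ₁ · cos φ₂ · sin²(Δλ/2) = 0.275571.
c = 2·atan2(√a, √(1−a)) = 1.10531 rad → d = 6371·c ≈ 7041.93 km.

7042 km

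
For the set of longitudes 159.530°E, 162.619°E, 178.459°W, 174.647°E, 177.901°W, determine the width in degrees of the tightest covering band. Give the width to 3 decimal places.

Sort the longitudes: -178.459°, -177.901°, +159.530°, +162.619°, +174.647°.
Eastward gaps between consecutive values (wrapping around): 0.558°, 337.431°, 3.089°, 12.028°, 6.894°.
Largest gap = 337.431° ⇒ minimal covering band is its complement: 360° − 337.431° = 22.569°.
Band runs from +159.530° eastward to -177.901°, crossing the antimeridian.

22.569°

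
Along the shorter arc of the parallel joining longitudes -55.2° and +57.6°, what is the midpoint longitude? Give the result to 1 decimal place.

+1.2°

Signed shortest Δλ from -55.2° to +57.6° is +112.8°.
Midpoint longitude = -55.2° + (+112.8°)/2 = -55.2° + 56.4° = +1.2°.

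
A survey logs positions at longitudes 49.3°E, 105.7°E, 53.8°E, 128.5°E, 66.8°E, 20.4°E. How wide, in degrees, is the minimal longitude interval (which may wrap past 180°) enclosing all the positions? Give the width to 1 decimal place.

Sort the longitudes: +20.4°, +49.3°, +53.8°, +66.8°, +105.7°, +128.5°.
Eastward gaps between consecutive values (wrapping around): 28.9°, 4.5°, 13.0°, 38.9°, 22.8°, 251.9°.
Largest gap = 251.9° ⇒ minimal covering band is its complement: 360° − 251.9° = 108.1°.
Band runs from +20.4° eastward to +128.5°.

108.1°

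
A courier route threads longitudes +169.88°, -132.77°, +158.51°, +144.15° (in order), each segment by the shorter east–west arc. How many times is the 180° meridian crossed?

2

Leg 1: +169.88° → -132.77°, shortest Δλ = 57.35° (east) — crosses 180°.
Leg 2: -132.77° → +158.51°, shortest Δλ = -68.72° (west) — crosses 180°.
Leg 3: +158.51° → +144.15°, shortest Δλ = -14.36° (west) — does not cross 180°.
Total crossings: 2.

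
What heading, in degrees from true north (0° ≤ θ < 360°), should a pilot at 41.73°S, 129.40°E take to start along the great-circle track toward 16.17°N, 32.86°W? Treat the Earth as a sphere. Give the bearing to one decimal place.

Δλ = -32.86 − 129.40 = -162.26°.
θ = atan2( sin Δλ · cos φ₂ , cos φ₁ · sin φ₂ − sin φ₁ · cos φ₂ · cos Δλ )
  = atan2(-0.29264, -0.40106) = -143.882° → normalised to [0°, 360°): 216.118°.

216.1°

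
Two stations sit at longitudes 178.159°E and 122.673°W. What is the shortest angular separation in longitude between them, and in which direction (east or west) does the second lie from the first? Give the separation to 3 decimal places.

Raw difference: -122.673 − 178.159 = -300.832°.
Normalise into (−180°, 180°]: -300.832° + 360° = 59.168°.
Positive ⇒ the second point lies to the east; separation 59.168°.

59.168° east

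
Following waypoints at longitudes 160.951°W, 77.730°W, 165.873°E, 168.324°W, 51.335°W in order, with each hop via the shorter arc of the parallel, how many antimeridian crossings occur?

Leg 1: -160.951° → -77.730°, shortest Δλ = 83.221° (east) — does not cross 180°.
Leg 2: -77.730° → +165.873°, shortest Δλ = -116.397° (west) — crosses 180°.
Leg 3: +165.873° → -168.324°, shortest Δλ = 25.803° (east) — crosses 180°.
Leg 4: -168.324° → -51.335°, shortest Δλ = 116.989° (east) — does not cross 180°.
Total crossings: 2.

2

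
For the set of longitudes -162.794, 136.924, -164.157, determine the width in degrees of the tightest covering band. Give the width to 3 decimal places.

Sort the longitudes: -164.157°, -162.794°, +136.924°.
Eastward gaps between consecutive values (wrapping around): 1.363°, 299.718°, 58.919°.
Largest gap = 299.718° ⇒ minimal covering band is its complement: 360° − 299.718° = 60.282°.
Band runs from +136.924° eastward to -162.794°, crossing the antimeridian.

60.282°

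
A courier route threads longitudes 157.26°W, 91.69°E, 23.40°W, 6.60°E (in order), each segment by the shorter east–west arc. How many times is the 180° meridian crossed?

1

Leg 1: -157.26° → +91.69°, shortest Δλ = -111.05° (west) — crosses 180°.
Leg 2: +91.69° → -23.40°, shortest Δλ = -115.09° (west) — does not cross 180°.
Leg 3: -23.40° → +6.60°, shortest Δλ = 30.0° (east) — does not cross 180°.
Total crossings: 1.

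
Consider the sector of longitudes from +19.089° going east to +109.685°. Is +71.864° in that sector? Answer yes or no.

Band width going east from +19.089° to +109.685°: ((109.685 − 19.089) mod 360) = 90.596°.
Offset of +71.864° east of the west edge: ((71.864 − 19.089) mod 360) = 52.775°.
52.775° ≤ 90.596° ⇒ inside.

Yes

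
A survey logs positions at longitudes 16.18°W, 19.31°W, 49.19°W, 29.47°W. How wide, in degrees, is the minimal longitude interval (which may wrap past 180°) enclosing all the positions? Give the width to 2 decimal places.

33.01°

Sort the longitudes: -49.19°, -29.47°, -19.31°, -16.18°.
Eastward gaps between consecutive values (wrapping around): 19.72°, 10.16°, 3.13°, 326.99°.
Largest gap = 326.99° ⇒ minimal covering band is its complement: 360° − 326.99° = 33.01°.
Band runs from -49.19° eastward to -16.18°.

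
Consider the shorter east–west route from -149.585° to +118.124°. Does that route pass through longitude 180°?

Yes

Naïve |118.124 − -149.585| = 267.709° > 180°, so the shorter arc goes the other way round — across 180°.
Signed shortest Δλ = ((118.124 − -149.585 + 180) mod 360) − 180 = -92.291°.
Going west by 92.291° from -149.585° passes through 180° before reaching +118.124°.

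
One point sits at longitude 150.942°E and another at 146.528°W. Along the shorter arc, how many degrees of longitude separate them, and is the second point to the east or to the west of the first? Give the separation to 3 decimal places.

62.530° east

Raw difference: -146.528 − 150.942 = -297.47°.
Normalise into (−180°, 180°]: -297.47° + 360° = 62.53°.
Positive ⇒ the second point lies to the east; separation 62.530°.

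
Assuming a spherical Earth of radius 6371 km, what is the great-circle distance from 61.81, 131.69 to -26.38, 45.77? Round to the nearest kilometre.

12364 km

Δλ = 45.77 − 131.69 = -85.92°.
Δφ = -26.38 − 61.81 = -88.19°.
a = sin²(Δφ/2) + cos φ₁ · cos φ₂ · sin²(Δλ/2) = 0.680754.
c = 2·atan2(√a, √(1−a)) = 1.94068 rad → d = 6371·c ≈ 12364.09 km.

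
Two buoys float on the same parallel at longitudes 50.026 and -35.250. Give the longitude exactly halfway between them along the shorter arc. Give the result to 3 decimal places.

Signed shortest Δλ from +50.026° to -35.250° is -85.276°.
Midpoint longitude = +50.026° + (-85.276°)/2 = +50.026° − 42.638° = +7.388°.

+7.388°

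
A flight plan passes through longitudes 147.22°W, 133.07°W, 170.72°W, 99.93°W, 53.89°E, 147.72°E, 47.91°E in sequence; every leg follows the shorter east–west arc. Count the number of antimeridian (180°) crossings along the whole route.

Leg 1: -147.22° → -133.07°, shortest Δλ = 14.15° (east) — does not cross 180°.
Leg 2: -133.07° → -170.72°, shortest Δλ = -37.65° (west) — does not cross 180°.
Leg 3: -170.72° → -99.93°, shortest Δλ = 70.79° (east) — does not cross 180°.
Leg 4: -99.93° → +53.89°, shortest Δλ = 153.82° (east) — does not cross 180°.
Leg 5: +53.89° → +147.72°, shortest Δλ = 93.83° (east) — does not cross 180°.
Leg 6: +147.72° → +47.91°, shortest Δλ = -99.81° (west) — does not cross 180°.
Total crossings: 0.

0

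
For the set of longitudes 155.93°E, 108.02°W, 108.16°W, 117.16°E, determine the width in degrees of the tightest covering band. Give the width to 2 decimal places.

134.82°

Sort the longitudes: -108.16°, -108.02°, +117.16°, +155.93°.
Eastward gaps between consecutive values (wrapping around): 0.14°, 225.18°, 38.77°, 95.91°.
Largest gap = 225.18° ⇒ minimal covering band is its complement: 360° − 225.18° = 134.82°.
Band runs from +117.16° eastward to -108.02°, crossing the antimeridian.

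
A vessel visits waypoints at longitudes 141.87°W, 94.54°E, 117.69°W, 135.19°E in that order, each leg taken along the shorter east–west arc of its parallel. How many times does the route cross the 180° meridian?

Leg 1: -141.87° → +94.54°, shortest Δλ = -123.59° (west) — crosses 180°.
Leg 2: +94.54° → -117.69°, shortest Δλ = 147.77° (east) — crosses 180°.
Leg 3: -117.69° → +135.19°, shortest Δλ = -107.12° (west) — crosses 180°.
Total crossings: 3.

3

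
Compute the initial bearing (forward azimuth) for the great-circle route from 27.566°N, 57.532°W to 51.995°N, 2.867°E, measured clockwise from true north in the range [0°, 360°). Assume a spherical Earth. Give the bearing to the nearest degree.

Δλ = 2.867 − -57.532 = 60.399°.
θ = atan2( sin Δλ · cos φ₂ , cos φ₁ · sin φ₂ − sin φ₁ · cos φ₂ · cos Δλ )
  = atan2(0.53537, 0.55776) = 43.827° → normalised to [0°, 360°): 43.827°.

44°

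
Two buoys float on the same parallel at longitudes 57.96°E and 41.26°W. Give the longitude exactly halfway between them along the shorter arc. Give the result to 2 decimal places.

8.35°E

Signed shortest Δλ from +57.96° to -41.26° is -99.22°.
Midpoint longitude = +57.96° + (-99.22°)/2 = +57.96° − 49.61° = +8.35°.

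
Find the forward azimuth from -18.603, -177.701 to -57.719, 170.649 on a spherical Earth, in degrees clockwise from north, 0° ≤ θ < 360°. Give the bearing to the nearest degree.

190°

Δλ = 170.649 − -177.701 = 348.350°; wrapped into (−180°, 180°]: -11.650°.
θ = atan2( sin Δλ · cos φ₂ , cos φ₁ · sin φ₂ − sin φ₁ · cos φ₂ · cos Δλ )
  = atan2(-0.10785, -0.63440) = -170.352° → normalised to [0°, 360°): 189.648°.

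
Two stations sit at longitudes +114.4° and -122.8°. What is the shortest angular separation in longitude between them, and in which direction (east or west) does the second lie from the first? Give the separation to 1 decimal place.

122.8° east

Raw difference: -122.8 − 114.4 = -237.2°.
Normalise into (−180°, 180°]: -237.2° + 360° = 122.8°.
Positive ⇒ the second point lies to the east; separation 122.8°.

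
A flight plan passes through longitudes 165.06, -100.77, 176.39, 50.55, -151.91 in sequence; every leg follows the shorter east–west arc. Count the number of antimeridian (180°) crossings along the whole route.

3

Leg 1: +165.06° → -100.77°, shortest Δλ = 94.17° (east) — crosses 180°.
Leg 2: -100.77° → +176.39°, shortest Δλ = -82.84° (west) — crosses 180°.
Leg 3: +176.39° → +50.55°, shortest Δλ = -125.84° (west) — does not cross 180°.
Leg 4: +50.55° → -151.91°, shortest Δλ = 157.54° (east) — crosses 180°.
Total crossings: 3.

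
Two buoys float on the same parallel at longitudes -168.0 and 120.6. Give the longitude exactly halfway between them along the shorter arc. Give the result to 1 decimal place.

Signed shortest Δλ from -168.0° to +120.6° is -71.4°.
Midpoint longitude = -168.0° + (-71.4°)/2 = -168.0° − 35.7° = -203.7°.
Normalise into (−180°, 180°]: +156.3°.
(The naïve average (-168.0 + +120.6)/2 = -23.7° is on the wrong side of the globe.)

+156.3°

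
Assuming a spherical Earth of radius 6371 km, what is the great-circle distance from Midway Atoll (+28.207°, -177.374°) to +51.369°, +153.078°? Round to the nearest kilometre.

Δλ = 153.078 − -177.374 = 330.452°; wrapped into (−180°, 180°]: -29.548°.
Δφ = 51.369 − 28.207 = 23.162°.
a = sin²(Δφ/2) + cos φ₁ · cos φ₂ · sin²(Δλ/2) = 0.076078.
c = 2·atan2(√a, √(1−a)) = 0.55889 rad → d = 6371·c ≈ 3560.69 km.

3561 km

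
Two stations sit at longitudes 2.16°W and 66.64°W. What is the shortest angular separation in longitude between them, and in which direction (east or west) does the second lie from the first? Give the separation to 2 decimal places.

Raw difference: -66.64 − -2.16 = -64.48°.
Normalise into (−180°, 180°]: -64.48° stays -64.48°.
Negative ⇒ the second point lies to the west; separation 64.48°.

64.48° west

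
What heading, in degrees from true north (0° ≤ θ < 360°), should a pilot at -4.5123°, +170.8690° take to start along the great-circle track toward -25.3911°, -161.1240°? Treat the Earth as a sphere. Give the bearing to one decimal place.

130.7°

Δλ = -161.1240 − 170.8690 = -331.9930°; wrapped into (−180°, 180°]: 28.0070°.
θ = atan2( sin Δλ · cos φ₂ , cos φ₁ · sin φ₂ − sin φ₁ · cos φ₂ · cos Δλ )
  = atan2(0.42422, -0.36472) = 130.687° → normalised to [0°, 360°): 130.687°.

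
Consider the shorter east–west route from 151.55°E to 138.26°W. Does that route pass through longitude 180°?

Yes

Naïve |-138.26 − 151.55| = 289.81° > 180°, so the shorter arc goes the other way round — across 180°.
Signed shortest Δλ = ((-138.26 − 151.55 + 180) mod 360) − 180 = 70.19°.
Going east by 70.19° from +151.55° passes through 180° before reaching -138.26°.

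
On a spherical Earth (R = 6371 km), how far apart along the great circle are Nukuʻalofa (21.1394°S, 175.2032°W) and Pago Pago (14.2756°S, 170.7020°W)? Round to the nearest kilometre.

900 km

Δλ = -170.7020 − -175.2032 = 4.5012°.
Δφ = -14.2756 − -21.1394 = 6.8638°.
a = sin²(Δφ/2) + cos φ₁ · cos φ₂ · sin²(Δλ/2) = 0.004977.
c = 2·atan2(√a, √(1−a)) = 0.14122 rad → d = 6371·c ≈ 899.71 km.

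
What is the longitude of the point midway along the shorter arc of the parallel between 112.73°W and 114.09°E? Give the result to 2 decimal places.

179.32°W

Signed shortest Δλ from -112.73° to +114.09° is -133.18°.
Midpoint longitude = -112.73° + (-133.18°)/2 = -112.73° − 66.59° = -179.32°.
(The naïve average (-112.73 + +114.09)/2 = 0.68° is on the wrong side of the globe.)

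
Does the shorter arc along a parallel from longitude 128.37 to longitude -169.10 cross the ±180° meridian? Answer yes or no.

Yes

Naïve |-169.10 − 128.37| = 297.47° > 180°, so the shorter arc goes the other way round — across 180°.
Signed shortest Δλ = ((-169.10 − 128.37 + 180) mod 360) − 180 = 62.53°.
Going east by 62.53° from +128.37° passes through 180° before reaching -169.10°.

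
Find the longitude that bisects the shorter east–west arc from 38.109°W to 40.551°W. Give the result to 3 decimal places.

39.330°W

Signed shortest Δλ from -38.109° to -40.551° is -2.442°.
Midpoint longitude = -38.109° + (-2.442°)/2 = -38.109° − 1.221° = -39.330°.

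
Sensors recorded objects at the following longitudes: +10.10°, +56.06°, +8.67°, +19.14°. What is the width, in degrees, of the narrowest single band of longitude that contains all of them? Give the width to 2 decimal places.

47.39°

Sort the longitudes: +8.67°, +10.10°, +19.14°, +56.06°.
Eastward gaps between consecutive values (wrapping around): 1.43°, 9.04°, 36.92°, 312.61°.
Largest gap = 312.61° ⇒ minimal covering band is its complement: 360° − 312.61° = 47.39°.
Band runs from +8.67° eastward to +56.06°.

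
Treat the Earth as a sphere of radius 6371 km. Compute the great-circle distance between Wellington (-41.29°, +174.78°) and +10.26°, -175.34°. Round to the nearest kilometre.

5821 km

Δλ = -175.34 − 174.78 = -350.12°; wrapped into (−180°, 180°]: 9.88°.
Δφ = 10.26 − -41.29 = 51.55°.
a = sin²(Δφ/2) + cos φ₁ · cos φ₂ · sin²(Δλ/2) = 0.194567.
c = 2·atan2(√a, √(1−a)) = 0.91364 rad → d = 6371·c ≈ 5820.81 km.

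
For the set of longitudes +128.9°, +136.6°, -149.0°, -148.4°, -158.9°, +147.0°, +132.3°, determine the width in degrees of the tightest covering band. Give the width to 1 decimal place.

Sort the longitudes: -158.9°, -149.0°, -148.4°, +128.9°, +132.3°, +136.6°, +147.0°.
Eastward gaps between consecutive values (wrapping around): 9.9°, 0.6°, 277.3°, 3.4°, 4.3°, 10.4°, 54.1°.
Largest gap = 277.3° ⇒ minimal covering band is its complement: 360° − 277.3° = 82.7°.
Band runs from +128.9° eastward to -148.4°, crossing the antimeridian.

82.7°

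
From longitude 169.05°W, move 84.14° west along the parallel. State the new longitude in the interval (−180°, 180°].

Start at -169.05°; shift −84.14° → -253.19°.
-253.19° lies outside (−180°, 180°]; add 360° → +106.81°.

106.81°E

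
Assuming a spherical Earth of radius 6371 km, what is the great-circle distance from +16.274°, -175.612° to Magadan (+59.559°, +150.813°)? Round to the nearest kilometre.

Δλ = 150.813 − -175.612 = 326.425°; wrapped into (−180°, 180°]: -33.575°.
Δφ = 59.559 − 16.274 = 43.285°.
a = sin²(Δφ/2) + cos φ₁ · cos φ₂ · sin²(Δλ/2) = 0.176595.
c = 2·atan2(√a, √(1−a)) = 0.86740 rad → d = 6371·c ≈ 5526.21 km.

5526 km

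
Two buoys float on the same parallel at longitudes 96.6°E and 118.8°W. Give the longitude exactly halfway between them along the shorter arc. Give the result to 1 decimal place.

168.9°E

Signed shortest Δλ from +96.6° to -118.8° is +144.6°.
Midpoint longitude = +96.6° + (+144.6°)/2 = +96.6° + 72.3° = +168.9°.
(The naïve average (+96.6 + -118.8)/2 = -11.1° is on the wrong side of the globe.)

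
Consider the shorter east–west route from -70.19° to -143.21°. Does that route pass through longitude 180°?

Signed shortest Δλ = ((-143.21 − -70.19 + 180) mod 360) − 180 = -73.02°.
Going west by 73.02° from -70.19° reaches -143.21° without touching 180°.

No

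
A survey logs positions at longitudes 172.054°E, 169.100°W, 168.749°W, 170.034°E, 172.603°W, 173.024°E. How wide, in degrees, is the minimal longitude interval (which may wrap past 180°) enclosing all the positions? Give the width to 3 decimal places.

Sort the longitudes: -172.603°, -169.100°, -168.749°, +170.034°, +172.054°, +173.024°.
Eastward gaps between consecutive values (wrapping around): 3.503°, 0.351°, 338.783°, 2.020°, 0.970°, 14.373°.
Largest gap = 338.783° ⇒ minimal covering band is its complement: 360° − 338.783° = 21.217°.
Band runs from +170.034° eastward to -168.749°, crossing the antimeridian.

21.217°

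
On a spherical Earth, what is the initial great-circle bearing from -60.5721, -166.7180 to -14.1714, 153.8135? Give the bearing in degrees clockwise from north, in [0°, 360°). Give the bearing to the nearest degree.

311°

Δλ = 153.8135 − -166.7180 = 320.5315°; wrapped into (−180°, 180°]: -39.4685°.
θ = atan2( sin Δλ · cos φ₂ , cos φ₁ · sin φ₂ − sin φ₁ · cos φ₂ · cos Δλ )
  = atan2(-0.61631, 0.53162) = -49.219° → normalised to [0°, 360°): 310.781°.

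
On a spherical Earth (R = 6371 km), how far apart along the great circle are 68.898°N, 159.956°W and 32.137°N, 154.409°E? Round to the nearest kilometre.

4983 km

Δλ = 154.409 − -159.956 = 314.365°; wrapped into (−180°, 180°]: -45.635°.
Δφ = 32.137 − 68.898 = -36.761°.
a = sin²(Δφ/2) + cos φ₁ · cos φ₂ · sin²(Δλ/2) = 0.145278.
c = 2·atan2(√a, √(1−a)) = 0.78209 rad → d = 6371·c ≈ 4982.68 km.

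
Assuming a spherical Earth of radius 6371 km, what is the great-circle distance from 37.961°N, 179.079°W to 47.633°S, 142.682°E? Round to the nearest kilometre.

Δλ = 142.682 − -179.079 = 321.761°; wrapped into (−180°, 180°]: -38.239°.
Δφ = -47.633 − 37.961 = -85.594°.
a = sin²(Δφ/2) + cos φ₁ · cos φ₂ · sin²(Δλ/2) = 0.518588.
c = 2·atan2(√a, √(1−a)) = 1.60798 rad → d = 6371·c ≈ 10244.44 km.

10244 km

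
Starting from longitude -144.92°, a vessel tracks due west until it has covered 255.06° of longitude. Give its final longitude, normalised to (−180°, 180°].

-39.98°

Start at -144.92°; shift −255.06° → -399.98°.
-399.98° lies outside (−180°, 180°]; add 360° → -39.98°.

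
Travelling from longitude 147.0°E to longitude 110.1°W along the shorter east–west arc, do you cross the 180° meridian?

Yes

Naïve |-110.1 − 147.0| = 257.1° > 180°, so the shorter arc goes the other way round — across 180°.
Signed shortest Δλ = ((-110.1 − 147.0 + 180) mod 360) − 180 = 102.9°.
Going east by 102.9° from +147.0° passes through 180° before reaching -110.1°.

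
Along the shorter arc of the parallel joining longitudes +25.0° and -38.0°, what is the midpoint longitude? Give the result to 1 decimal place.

-6.5°

Signed shortest Δλ from +25.0° to -38.0° is -63.0°.
Midpoint longitude = +25.0° + (-63.0°)/2 = +25.0° − 31.5° = -6.5°.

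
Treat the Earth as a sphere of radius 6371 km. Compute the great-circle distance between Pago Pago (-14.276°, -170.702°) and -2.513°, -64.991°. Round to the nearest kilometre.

Δλ = -64.991 − -170.702 = 105.711°.
Δφ = -2.513 − -14.276 = 11.763°.
a = sin²(Δφ/2) + cos φ₁ · cos φ₂ · sin²(Δλ/2) = 0.625679.
c = 2·atan2(√a, √(1−a)) = 1.82488 rad → d = 6371·c ≈ 11626.31 km.

11626 km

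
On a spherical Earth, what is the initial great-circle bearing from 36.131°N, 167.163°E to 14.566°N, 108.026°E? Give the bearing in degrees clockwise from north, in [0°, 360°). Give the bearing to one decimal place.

Δλ = 108.026 − 167.163 = -59.137°.
θ = atan2( sin Δλ · cos φ₂ , cos φ₁ · sin φ₂ − sin φ₁ · cos φ₂ · cos Δλ )
  = atan2(-0.83081, -0.08963) = -96.157° → normalised to [0°, 360°): 263.843°.

263.8°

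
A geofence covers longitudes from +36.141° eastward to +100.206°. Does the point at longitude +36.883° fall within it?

Band width going east from +36.141° to +100.206°: ((100.206 − 36.141) mod 360) = 64.065°.
Offset of +36.883° east of the west edge: ((36.883 − 36.141) mod 360) = 0.742°.
0.742° ≤ 64.065° ⇒ inside.

Yes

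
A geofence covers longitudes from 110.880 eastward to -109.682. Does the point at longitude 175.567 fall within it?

Band width going east from +110.880° to -109.682°: ((-109.682 − 110.880) mod 360) = 139.438°.
Offset of +175.567° east of the west edge: ((175.567 − 110.880) mod 360) = 64.687°.
64.687° ≤ 139.438° ⇒ inside.

Yes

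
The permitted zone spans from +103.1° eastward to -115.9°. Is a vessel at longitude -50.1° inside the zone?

Band width going east from +103.1° to -115.9°: ((-115.9 − 103.1) mod 360) = 141.0°.
Offset of -50.1° east of the west edge: ((-50.1 − 103.1) mod 360) = 206.8°.
206.8° > 141.0° ⇒ outside.

No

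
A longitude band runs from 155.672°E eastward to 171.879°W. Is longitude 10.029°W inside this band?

Band width going east from +155.672° to -171.879°: ((-171.879 − 155.672) mod 360) = 32.449°.
Offset of -10.029° east of the west edge: ((-10.029 − 155.672) mod 360) = 194.299°.
194.299° > 32.449° ⇒ outside.

No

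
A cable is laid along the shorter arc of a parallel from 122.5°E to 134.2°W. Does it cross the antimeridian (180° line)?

Yes

Naïve |-134.2 − 122.5| = 256.7° > 180°, so the shorter arc goes the other way round — across 180°.
Signed shortest Δλ = ((-134.2 − 122.5 + 180) mod 360) − 180 = 103.3°.
Going east by 103.3° from +122.5° passes through 180° before reaching -134.2°.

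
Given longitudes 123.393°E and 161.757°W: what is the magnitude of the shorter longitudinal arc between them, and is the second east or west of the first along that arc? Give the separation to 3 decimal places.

74.850° east

Raw difference: -161.757 − 123.393 = -285.15°.
Normalise into (−180°, 180°]: -285.15° + 360° = 74.85°.
Positive ⇒ the second point lies to the east; separation 74.850°.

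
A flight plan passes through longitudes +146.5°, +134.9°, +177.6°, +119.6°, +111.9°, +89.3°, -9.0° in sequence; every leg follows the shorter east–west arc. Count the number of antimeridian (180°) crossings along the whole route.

Leg 1: +146.5° → +134.9°, shortest Δλ = -11.6° (west) — does not cross 180°.
Leg 2: +134.9° → +177.6°, shortest Δλ = 42.7° (east) — does not cross 180°.
Leg 3: +177.6° → +119.6°, shortest Δλ = -58.0° (west) — does not cross 180°.
Leg 4: +119.6° → +111.9°, shortest Δλ = -7.7° (west) — does not cross 180°.
Leg 5: +111.9° → +89.3°, shortest Δλ = -22.6° (west) — does not cross 180°.
Leg 6: +89.3° → -9.0°, shortest Δλ = -98.3° (west) — does not cross 180°.
Total crossings: 0.

0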